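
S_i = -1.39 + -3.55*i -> [-1.39, -4.94, -8.49, -12.04, -15.59]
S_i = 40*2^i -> [40, 80, 160, 320, 640]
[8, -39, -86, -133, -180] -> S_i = 8 + -47*i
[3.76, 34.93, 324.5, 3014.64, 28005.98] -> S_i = 3.76*9.29^i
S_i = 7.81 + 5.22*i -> [7.81, 13.03, 18.25, 23.47, 28.69]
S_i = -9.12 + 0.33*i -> [-9.12, -8.79, -8.46, -8.13, -7.8]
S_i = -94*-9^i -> [-94, 846, -7614, 68526, -616734]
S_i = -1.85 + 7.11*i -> [-1.85, 5.26, 12.37, 19.48, 26.59]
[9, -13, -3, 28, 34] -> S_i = Random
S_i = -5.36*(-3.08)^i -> [-5.36, 16.51, -50.85, 156.61, -482.36]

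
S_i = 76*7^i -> [76, 532, 3724, 26068, 182476]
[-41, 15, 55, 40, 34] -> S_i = Random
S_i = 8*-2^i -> [8, -16, 32, -64, 128]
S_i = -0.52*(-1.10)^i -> [-0.52, 0.57, -0.63, 0.69, -0.76]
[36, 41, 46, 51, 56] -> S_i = 36 + 5*i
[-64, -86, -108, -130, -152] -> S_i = -64 + -22*i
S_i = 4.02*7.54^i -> [4.02, 30.31, 228.54, 1723.22, 12993.06]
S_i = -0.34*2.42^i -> [-0.34, -0.82, -1.99, -4.82, -11.66]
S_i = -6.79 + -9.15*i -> [-6.79, -15.94, -25.09, -34.24, -43.39]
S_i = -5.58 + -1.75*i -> [-5.58, -7.33, -9.08, -10.83, -12.58]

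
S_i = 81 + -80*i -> [81, 1, -79, -159, -239]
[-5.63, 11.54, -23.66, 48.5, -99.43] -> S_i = -5.63*(-2.05)^i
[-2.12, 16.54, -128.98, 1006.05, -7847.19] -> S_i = -2.12*(-7.80)^i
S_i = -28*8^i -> [-28, -224, -1792, -14336, -114688]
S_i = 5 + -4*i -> [5, 1, -3, -7, -11]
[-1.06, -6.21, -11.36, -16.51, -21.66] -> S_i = -1.06 + -5.15*i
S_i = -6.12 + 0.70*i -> [-6.12, -5.42, -4.72, -4.02, -3.32]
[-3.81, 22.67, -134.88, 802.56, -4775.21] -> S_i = -3.81*(-5.95)^i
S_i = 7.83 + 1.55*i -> [7.83, 9.38, 10.93, 12.48, 14.03]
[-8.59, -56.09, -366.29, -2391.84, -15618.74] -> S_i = -8.59*6.53^i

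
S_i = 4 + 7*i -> [4, 11, 18, 25, 32]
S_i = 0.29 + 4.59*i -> [0.29, 4.88, 9.47, 14.06, 18.65]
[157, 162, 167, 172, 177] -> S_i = 157 + 5*i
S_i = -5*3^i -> [-5, -15, -45, -135, -405]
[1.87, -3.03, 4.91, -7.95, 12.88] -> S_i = 1.87*(-1.62)^i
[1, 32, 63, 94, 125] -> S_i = 1 + 31*i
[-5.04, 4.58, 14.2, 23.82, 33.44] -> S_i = -5.04 + 9.62*i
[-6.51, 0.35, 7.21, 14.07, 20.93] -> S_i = -6.51 + 6.86*i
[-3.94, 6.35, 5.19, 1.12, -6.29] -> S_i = Random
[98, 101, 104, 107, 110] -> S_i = 98 + 3*i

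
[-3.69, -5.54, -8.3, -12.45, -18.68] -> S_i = -3.69*1.50^i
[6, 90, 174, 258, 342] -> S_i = 6 + 84*i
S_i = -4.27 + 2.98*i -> [-4.27, -1.29, 1.69, 4.67, 7.65]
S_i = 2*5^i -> [2, 10, 50, 250, 1250]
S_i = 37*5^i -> [37, 185, 925, 4625, 23125]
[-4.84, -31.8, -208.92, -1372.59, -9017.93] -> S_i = -4.84*6.57^i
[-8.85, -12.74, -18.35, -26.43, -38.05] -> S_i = -8.85*1.44^i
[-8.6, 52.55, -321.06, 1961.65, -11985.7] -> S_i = -8.60*(-6.11)^i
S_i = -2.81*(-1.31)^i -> [-2.81, 3.68, -4.82, 6.32, -8.28]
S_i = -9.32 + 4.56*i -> [-9.32, -4.76, -0.2, 4.36, 8.92]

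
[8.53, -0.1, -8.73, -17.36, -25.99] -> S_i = 8.53 + -8.63*i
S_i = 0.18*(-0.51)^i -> [0.18, -0.09, 0.05, -0.02, 0.01]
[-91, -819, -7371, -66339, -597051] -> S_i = -91*9^i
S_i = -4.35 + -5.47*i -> [-4.35, -9.82, -15.29, -20.76, -26.23]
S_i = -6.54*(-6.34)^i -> [-6.54, 41.46, -262.88, 1666.65, -10566.59]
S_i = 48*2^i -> [48, 96, 192, 384, 768]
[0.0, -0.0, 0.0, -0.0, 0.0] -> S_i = 0.00*(-0.02)^i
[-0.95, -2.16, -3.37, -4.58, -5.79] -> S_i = -0.95 + -1.21*i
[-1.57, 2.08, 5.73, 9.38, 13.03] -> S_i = -1.57 + 3.65*i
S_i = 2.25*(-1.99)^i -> [2.25, -4.48, 8.91, -17.73, 35.29]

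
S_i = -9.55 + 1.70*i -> [-9.55, -7.85, -6.15, -4.45, -2.75]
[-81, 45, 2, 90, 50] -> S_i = Random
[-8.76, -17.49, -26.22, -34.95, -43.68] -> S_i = -8.76 + -8.73*i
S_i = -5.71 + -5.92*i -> [-5.71, -11.63, -17.55, -23.47, -29.39]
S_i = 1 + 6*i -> [1, 7, 13, 19, 25]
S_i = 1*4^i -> [1, 4, 16, 64, 256]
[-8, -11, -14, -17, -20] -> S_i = -8 + -3*i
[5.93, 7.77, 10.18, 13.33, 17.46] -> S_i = 5.93*1.31^i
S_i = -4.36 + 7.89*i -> [-4.36, 3.53, 11.42, 19.31, 27.2]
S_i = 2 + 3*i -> [2, 5, 8, 11, 14]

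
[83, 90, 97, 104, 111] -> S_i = 83 + 7*i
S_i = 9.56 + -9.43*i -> [9.56, 0.13, -9.3, -18.73, -28.16]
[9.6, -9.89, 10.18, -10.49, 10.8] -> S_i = 9.60*(-1.03)^i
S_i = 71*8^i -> [71, 568, 4544, 36352, 290816]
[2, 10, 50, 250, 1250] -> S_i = 2*5^i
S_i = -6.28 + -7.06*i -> [-6.28, -13.34, -20.4, -27.46, -34.52]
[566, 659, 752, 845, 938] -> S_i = 566 + 93*i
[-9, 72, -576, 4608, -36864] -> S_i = -9*-8^i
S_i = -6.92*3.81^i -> [-6.92, -26.37, -100.45, -382.72, -1458.16]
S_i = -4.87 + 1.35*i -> [-4.87, -3.52, -2.17, -0.82, 0.53]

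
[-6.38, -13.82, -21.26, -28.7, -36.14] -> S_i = -6.38 + -7.44*i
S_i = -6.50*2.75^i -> [-6.5, -17.88, -49.16, -135.18, -371.74]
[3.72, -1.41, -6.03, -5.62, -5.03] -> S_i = Random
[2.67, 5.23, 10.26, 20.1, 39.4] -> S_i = 2.67*1.96^i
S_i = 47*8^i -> [47, 376, 3008, 24064, 192512]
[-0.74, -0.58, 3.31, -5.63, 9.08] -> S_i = Random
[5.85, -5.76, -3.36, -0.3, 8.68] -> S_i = Random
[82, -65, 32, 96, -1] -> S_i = Random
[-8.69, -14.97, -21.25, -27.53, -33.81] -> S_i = -8.69 + -6.28*i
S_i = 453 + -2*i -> [453, 451, 449, 447, 445]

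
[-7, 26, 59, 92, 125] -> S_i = -7 + 33*i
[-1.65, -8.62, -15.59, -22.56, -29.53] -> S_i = -1.65 + -6.97*i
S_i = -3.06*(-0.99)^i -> [-3.06, 3.03, -3.0, 2.97, -2.94]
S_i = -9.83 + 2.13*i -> [-9.83, -7.7, -5.57, -3.44, -1.31]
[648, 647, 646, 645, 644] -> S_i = 648 + -1*i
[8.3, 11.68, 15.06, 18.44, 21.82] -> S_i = 8.30 + 3.38*i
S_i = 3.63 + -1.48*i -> [3.63, 2.15, 0.67, -0.81, -2.29]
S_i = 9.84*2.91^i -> [9.84, 28.63, 83.33, 242.48, 705.61]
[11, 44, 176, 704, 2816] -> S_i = 11*4^i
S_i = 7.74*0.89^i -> [7.74, 6.89, 6.13, 5.46, 4.86]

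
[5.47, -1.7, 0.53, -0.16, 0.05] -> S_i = 5.47*(-0.31)^i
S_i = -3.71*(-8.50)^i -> [-3.71, 31.54, -268.05, 2278.4, -19366.43]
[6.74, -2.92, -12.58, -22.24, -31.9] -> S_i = 6.74 + -9.66*i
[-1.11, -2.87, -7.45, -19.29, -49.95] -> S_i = -1.11*2.59^i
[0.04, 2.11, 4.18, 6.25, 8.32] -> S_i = 0.04 + 2.07*i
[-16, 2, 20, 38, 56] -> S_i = -16 + 18*i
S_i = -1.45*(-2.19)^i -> [-1.45, 3.18, -6.95, 15.23, -33.35]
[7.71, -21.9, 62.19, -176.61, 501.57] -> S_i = 7.71*(-2.84)^i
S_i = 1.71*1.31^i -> [1.71, 2.24, 2.93, 3.84, 5.04]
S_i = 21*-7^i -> [21, -147, 1029, -7203, 50421]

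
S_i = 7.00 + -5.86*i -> [7.0, 1.14, -4.72, -10.58, -16.44]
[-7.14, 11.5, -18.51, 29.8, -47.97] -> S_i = -7.14*(-1.61)^i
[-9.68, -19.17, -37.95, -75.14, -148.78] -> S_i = -9.68*1.98^i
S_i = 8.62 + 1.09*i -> [8.62, 9.71, 10.8, 11.89, 12.98]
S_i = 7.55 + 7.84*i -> [7.55, 15.39, 23.23, 31.07, 38.91]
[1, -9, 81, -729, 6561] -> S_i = 1*-9^i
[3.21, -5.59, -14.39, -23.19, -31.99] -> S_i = 3.21 + -8.80*i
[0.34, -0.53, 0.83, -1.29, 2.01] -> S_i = 0.34*(-1.56)^i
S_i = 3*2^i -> [3, 6, 12, 24, 48]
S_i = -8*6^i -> [-8, -48, -288, -1728, -10368]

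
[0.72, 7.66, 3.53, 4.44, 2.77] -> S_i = Random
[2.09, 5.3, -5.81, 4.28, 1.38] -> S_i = Random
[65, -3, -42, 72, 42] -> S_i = Random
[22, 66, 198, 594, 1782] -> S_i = 22*3^i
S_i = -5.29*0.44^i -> [-5.29, -2.33, -1.02, -0.45, -0.2]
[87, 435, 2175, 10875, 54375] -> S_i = 87*5^i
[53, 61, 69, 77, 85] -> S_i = 53 + 8*i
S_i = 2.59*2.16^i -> [2.59, 5.59, 12.08, 26.1, 56.38]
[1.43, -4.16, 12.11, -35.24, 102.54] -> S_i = 1.43*(-2.91)^i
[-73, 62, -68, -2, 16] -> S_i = Random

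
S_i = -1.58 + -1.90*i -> [-1.58, -3.48, -5.38, -7.28, -9.18]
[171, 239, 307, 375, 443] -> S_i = 171 + 68*i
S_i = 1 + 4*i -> [1, 5, 9, 13, 17]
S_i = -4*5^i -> [-4, -20, -100, -500, -2500]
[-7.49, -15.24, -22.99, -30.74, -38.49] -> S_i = -7.49 + -7.75*i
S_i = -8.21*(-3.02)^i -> [-8.21, 24.79, -74.88, 226.13, -682.92]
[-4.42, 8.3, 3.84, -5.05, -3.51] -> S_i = Random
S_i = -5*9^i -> [-5, -45, -405, -3645, -32805]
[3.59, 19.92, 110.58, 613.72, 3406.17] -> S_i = 3.59*5.55^i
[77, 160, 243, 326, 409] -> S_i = 77 + 83*i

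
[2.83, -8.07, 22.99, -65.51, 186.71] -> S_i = 2.83*(-2.85)^i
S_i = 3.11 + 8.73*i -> [3.11, 11.84, 20.57, 29.3, 38.03]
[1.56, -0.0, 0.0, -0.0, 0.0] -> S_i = 1.56*-0.00^i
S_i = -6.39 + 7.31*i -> [-6.39, 0.92, 8.23, 15.54, 22.85]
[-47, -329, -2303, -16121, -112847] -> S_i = -47*7^i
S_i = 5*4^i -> [5, 20, 80, 320, 1280]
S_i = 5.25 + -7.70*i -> [5.25, -2.45, -10.15, -17.85, -25.55]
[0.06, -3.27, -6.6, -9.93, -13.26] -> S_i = 0.06 + -3.33*i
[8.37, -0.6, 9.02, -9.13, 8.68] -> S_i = Random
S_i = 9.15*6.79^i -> [9.15, 62.13, 421.85, 2864.38, 19449.13]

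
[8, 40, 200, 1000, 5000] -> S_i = 8*5^i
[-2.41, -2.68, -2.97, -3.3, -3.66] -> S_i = -2.41*1.11^i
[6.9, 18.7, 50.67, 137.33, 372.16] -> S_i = 6.90*2.71^i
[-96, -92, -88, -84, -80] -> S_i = -96 + 4*i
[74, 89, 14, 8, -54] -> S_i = Random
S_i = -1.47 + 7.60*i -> [-1.47, 6.13, 13.73, 21.33, 28.93]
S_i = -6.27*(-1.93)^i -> [-6.27, 12.1, -23.36, 45.08, -87.0]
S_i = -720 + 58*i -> [-720, -662, -604, -546, -488]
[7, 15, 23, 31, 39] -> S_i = 7 + 8*i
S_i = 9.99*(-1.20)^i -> [9.99, -11.99, 14.39, -17.26, 20.72]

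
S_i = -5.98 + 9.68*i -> [-5.98, 3.7, 13.38, 23.06, 32.74]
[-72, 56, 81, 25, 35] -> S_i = Random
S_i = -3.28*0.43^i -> [-3.28, -1.41, -0.61, -0.26, -0.11]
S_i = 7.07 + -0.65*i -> [7.07, 6.42, 5.77, 5.12, 4.47]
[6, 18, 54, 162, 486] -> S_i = 6*3^i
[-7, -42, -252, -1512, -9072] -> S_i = -7*6^i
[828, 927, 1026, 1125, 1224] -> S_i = 828 + 99*i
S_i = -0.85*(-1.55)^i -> [-0.85, 1.32, -2.04, 3.17, -4.91]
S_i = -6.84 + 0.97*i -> [-6.84, -5.87, -4.9, -3.93, -2.96]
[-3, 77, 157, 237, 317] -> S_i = -3 + 80*i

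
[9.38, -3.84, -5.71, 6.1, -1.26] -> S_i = Random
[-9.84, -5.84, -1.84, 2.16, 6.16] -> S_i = -9.84 + 4.00*i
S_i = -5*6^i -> [-5, -30, -180, -1080, -6480]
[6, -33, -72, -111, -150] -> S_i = 6 + -39*i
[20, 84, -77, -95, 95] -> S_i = Random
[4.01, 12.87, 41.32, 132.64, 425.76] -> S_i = 4.01*3.21^i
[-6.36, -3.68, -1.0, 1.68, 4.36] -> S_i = -6.36 + 2.68*i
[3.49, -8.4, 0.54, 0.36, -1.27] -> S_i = Random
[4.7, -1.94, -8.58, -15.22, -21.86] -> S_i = 4.70 + -6.64*i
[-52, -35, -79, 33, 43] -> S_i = Random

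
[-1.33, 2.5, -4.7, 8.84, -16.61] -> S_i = -1.33*(-1.88)^i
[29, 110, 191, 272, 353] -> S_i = 29 + 81*i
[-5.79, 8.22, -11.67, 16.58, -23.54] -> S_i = -5.79*(-1.42)^i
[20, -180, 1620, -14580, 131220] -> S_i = 20*-9^i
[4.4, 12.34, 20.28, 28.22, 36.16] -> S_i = 4.40 + 7.94*i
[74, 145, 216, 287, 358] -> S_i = 74 + 71*i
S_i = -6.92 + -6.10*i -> [-6.92, -13.02, -19.12, -25.22, -31.32]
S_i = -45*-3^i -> [-45, 135, -405, 1215, -3645]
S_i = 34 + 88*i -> [34, 122, 210, 298, 386]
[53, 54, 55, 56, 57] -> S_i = 53 + 1*i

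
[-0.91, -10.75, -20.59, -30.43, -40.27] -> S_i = -0.91 + -9.84*i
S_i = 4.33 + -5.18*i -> [4.33, -0.85, -6.03, -11.21, -16.39]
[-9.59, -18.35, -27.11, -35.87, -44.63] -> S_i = -9.59 + -8.76*i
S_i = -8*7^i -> [-8, -56, -392, -2744, -19208]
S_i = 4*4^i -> [4, 16, 64, 256, 1024]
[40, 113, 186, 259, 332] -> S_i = 40 + 73*i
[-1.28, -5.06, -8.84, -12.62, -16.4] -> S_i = -1.28 + -3.78*i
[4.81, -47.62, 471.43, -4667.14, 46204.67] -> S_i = 4.81*(-9.90)^i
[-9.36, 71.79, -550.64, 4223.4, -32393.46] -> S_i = -9.36*(-7.67)^i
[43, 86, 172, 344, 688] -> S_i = 43*2^i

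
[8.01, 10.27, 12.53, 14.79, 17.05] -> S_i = 8.01 + 2.26*i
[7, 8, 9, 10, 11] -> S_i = 7 + 1*i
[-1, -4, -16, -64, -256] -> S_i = -1*4^i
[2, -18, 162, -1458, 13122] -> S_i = 2*-9^i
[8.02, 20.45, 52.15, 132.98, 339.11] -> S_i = 8.02*2.55^i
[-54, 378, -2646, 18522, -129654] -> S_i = -54*-7^i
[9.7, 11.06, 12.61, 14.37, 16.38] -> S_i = 9.70*1.14^i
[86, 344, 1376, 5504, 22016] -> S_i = 86*4^i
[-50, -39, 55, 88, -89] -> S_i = Random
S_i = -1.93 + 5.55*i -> [-1.93, 3.62, 9.17, 14.72, 20.27]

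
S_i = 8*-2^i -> [8, -16, 32, -64, 128]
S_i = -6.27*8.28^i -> [-6.27, -51.92, -429.86, -3559.25, -29470.59]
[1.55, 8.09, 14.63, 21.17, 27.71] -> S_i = 1.55 + 6.54*i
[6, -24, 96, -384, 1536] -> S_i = 6*-4^i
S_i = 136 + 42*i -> [136, 178, 220, 262, 304]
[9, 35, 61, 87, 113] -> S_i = 9 + 26*i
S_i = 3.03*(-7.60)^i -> [3.03, -23.03, 175.01, -1330.1, 10108.74]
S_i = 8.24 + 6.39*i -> [8.24, 14.63, 21.02, 27.41, 33.8]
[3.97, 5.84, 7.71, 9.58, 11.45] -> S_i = 3.97 + 1.87*i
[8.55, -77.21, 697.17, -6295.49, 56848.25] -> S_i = 8.55*(-9.03)^i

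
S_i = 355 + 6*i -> [355, 361, 367, 373, 379]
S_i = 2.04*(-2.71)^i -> [2.04, -5.53, 14.98, -40.6, 110.03]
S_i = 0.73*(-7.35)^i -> [0.73, -5.37, 39.44, -289.86, 2130.45]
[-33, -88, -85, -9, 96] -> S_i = Random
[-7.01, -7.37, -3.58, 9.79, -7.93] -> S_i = Random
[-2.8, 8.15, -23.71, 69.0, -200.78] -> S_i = -2.80*(-2.91)^i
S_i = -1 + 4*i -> [-1, 3, 7, 11, 15]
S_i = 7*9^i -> [7, 63, 567, 5103, 45927]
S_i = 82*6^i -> [82, 492, 2952, 17712, 106272]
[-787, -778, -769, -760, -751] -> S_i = -787 + 9*i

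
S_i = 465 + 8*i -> [465, 473, 481, 489, 497]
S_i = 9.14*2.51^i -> [9.14, 22.94, 57.58, 144.53, 362.78]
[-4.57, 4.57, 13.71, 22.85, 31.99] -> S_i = -4.57 + 9.14*i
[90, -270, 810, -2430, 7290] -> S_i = 90*-3^i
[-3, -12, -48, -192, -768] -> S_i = -3*4^i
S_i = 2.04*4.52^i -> [2.04, 9.22, 41.68, 188.38, 851.5]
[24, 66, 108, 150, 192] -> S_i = 24 + 42*i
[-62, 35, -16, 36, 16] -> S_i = Random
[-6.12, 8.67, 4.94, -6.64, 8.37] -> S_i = Random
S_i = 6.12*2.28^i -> [6.12, 13.95, 31.81, 72.54, 165.38]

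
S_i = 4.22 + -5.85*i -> [4.22, -1.63, -7.48, -13.33, -19.18]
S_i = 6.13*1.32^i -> [6.13, 8.09, 10.68, 14.1, 18.61]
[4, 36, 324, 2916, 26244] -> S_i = 4*9^i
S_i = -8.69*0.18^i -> [-8.69, -1.56, -0.28, -0.05, -0.01]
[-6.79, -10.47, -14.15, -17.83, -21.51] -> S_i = -6.79 + -3.68*i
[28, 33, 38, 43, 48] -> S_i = 28 + 5*i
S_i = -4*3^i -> [-4, -12, -36, -108, -324]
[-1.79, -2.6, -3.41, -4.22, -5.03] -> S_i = -1.79 + -0.81*i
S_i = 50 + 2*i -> [50, 52, 54, 56, 58]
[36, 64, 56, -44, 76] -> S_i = Random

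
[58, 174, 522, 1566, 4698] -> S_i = 58*3^i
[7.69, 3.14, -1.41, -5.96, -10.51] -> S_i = 7.69 + -4.55*i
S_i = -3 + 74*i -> [-3, 71, 145, 219, 293]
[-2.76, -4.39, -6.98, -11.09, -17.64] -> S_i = -2.76*1.59^i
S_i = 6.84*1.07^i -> [6.84, 7.32, 7.83, 8.38, 8.97]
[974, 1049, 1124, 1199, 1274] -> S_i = 974 + 75*i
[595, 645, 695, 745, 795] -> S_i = 595 + 50*i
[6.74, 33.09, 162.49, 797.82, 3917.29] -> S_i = 6.74*4.91^i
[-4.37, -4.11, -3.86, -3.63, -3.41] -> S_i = -4.37*0.94^i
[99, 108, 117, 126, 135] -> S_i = 99 + 9*i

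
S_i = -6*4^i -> [-6, -24, -96, -384, -1536]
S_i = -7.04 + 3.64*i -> [-7.04, -3.4, 0.24, 3.88, 7.52]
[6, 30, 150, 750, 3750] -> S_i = 6*5^i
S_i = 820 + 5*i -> [820, 825, 830, 835, 840]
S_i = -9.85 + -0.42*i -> [-9.85, -10.27, -10.69, -11.11, -11.53]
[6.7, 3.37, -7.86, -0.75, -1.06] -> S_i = Random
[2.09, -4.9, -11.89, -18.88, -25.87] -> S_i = 2.09 + -6.99*i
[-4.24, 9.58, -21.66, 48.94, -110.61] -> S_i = -4.24*(-2.26)^i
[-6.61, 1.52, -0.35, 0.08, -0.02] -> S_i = -6.61*(-0.23)^i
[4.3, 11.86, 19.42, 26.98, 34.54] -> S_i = 4.30 + 7.56*i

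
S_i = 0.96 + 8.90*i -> [0.96, 9.86, 18.76, 27.66, 36.56]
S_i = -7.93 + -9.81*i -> [-7.93, -17.74, -27.55, -37.36, -47.17]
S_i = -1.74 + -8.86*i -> [-1.74, -10.6, -19.46, -28.32, -37.18]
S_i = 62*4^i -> [62, 248, 992, 3968, 15872]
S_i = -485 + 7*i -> [-485, -478, -471, -464, -457]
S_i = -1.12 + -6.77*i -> [-1.12, -7.89, -14.66, -21.43, -28.2]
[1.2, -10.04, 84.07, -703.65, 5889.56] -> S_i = 1.20*(-8.37)^i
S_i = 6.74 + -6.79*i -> [6.74, -0.05, -6.84, -13.63, -20.42]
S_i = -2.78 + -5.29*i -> [-2.78, -8.07, -13.36, -18.65, -23.94]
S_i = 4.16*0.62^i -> [4.16, 2.58, 1.6, 0.99, 0.61]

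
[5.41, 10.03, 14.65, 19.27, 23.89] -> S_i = 5.41 + 4.62*i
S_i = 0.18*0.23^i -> [0.18, 0.04, 0.01, 0.0, 0.0]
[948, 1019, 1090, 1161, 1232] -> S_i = 948 + 71*i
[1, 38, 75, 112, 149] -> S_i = 1 + 37*i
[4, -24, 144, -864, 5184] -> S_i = 4*-6^i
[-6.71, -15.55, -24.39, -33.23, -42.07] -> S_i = -6.71 + -8.84*i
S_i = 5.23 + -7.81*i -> [5.23, -2.58, -10.39, -18.2, -26.01]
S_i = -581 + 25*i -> [-581, -556, -531, -506, -481]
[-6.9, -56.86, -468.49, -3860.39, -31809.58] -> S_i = -6.90*8.24^i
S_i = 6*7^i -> [6, 42, 294, 2058, 14406]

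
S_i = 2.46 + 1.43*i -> [2.46, 3.89, 5.32, 6.75, 8.18]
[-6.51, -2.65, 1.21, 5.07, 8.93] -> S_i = -6.51 + 3.86*i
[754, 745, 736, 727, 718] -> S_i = 754 + -9*i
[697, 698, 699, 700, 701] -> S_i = 697 + 1*i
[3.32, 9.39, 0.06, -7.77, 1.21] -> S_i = Random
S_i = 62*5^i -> [62, 310, 1550, 7750, 38750]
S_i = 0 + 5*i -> [0, 5, 10, 15, 20]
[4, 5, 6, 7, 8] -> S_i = 4 + 1*i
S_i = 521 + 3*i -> [521, 524, 527, 530, 533]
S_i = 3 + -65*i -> [3, -62, -127, -192, -257]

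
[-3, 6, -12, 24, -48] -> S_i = -3*-2^i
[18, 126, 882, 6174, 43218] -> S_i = 18*7^i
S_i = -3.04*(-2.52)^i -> [-3.04, 7.66, -19.31, 48.65, -122.6]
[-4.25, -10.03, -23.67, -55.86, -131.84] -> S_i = -4.25*2.36^i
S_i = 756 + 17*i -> [756, 773, 790, 807, 824]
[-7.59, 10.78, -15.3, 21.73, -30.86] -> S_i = -7.59*(-1.42)^i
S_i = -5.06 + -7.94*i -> [-5.06, -13.0, -20.94, -28.88, -36.82]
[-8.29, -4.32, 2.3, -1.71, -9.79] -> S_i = Random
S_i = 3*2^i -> [3, 6, 12, 24, 48]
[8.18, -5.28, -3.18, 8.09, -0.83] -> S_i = Random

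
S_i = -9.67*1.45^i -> [-9.67, -14.02, -20.33, -29.48, -42.75]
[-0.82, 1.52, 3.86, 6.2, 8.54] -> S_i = -0.82 + 2.34*i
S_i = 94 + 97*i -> [94, 191, 288, 385, 482]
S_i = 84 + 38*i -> [84, 122, 160, 198, 236]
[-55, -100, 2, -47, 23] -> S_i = Random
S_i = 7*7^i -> [7, 49, 343, 2401, 16807]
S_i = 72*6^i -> [72, 432, 2592, 15552, 93312]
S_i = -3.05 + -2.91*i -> [-3.05, -5.96, -8.87, -11.78, -14.69]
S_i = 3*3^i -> [3, 9, 27, 81, 243]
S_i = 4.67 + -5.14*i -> [4.67, -0.47, -5.61, -10.75, -15.89]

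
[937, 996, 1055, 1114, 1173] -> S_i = 937 + 59*i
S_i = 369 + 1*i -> [369, 370, 371, 372, 373]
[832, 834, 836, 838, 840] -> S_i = 832 + 2*i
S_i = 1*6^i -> [1, 6, 36, 216, 1296]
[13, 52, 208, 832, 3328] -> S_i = 13*4^i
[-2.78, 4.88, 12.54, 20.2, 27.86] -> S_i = -2.78 + 7.66*i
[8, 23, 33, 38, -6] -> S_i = Random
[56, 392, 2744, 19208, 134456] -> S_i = 56*7^i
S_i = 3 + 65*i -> [3, 68, 133, 198, 263]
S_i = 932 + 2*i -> [932, 934, 936, 938, 940]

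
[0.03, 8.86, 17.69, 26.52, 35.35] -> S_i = 0.03 + 8.83*i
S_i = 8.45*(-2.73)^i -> [8.45, -23.07, 62.98, -171.93, 469.36]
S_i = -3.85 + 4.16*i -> [-3.85, 0.31, 4.47, 8.63, 12.79]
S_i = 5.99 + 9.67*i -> [5.99, 15.66, 25.33, 35.0, 44.67]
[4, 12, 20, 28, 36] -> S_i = 4 + 8*i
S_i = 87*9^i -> [87, 783, 7047, 63423, 570807]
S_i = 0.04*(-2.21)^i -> [0.04, -0.09, 0.2, -0.43, 0.95]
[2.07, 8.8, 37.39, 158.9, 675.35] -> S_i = 2.07*4.25^i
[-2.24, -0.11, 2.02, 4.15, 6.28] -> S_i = -2.24 + 2.13*i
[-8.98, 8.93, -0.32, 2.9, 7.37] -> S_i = Random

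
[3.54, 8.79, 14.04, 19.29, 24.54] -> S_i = 3.54 + 5.25*i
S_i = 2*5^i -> [2, 10, 50, 250, 1250]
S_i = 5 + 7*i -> [5, 12, 19, 26, 33]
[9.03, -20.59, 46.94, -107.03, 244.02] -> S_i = 9.03*(-2.28)^i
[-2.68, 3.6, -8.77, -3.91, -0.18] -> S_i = Random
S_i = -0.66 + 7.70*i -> [-0.66, 7.04, 14.74, 22.44, 30.14]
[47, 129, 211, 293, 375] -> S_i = 47 + 82*i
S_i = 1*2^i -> [1, 2, 4, 8, 16]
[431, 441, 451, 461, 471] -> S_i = 431 + 10*i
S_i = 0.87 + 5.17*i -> [0.87, 6.04, 11.21, 16.38, 21.55]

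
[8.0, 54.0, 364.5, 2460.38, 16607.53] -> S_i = 8.00*6.75^i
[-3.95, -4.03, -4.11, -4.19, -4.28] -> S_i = -3.95*1.02^i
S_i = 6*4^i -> [6, 24, 96, 384, 1536]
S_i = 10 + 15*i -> [10, 25, 40, 55, 70]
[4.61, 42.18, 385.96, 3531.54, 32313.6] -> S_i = 4.61*9.15^i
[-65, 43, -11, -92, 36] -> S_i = Random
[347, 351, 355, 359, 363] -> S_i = 347 + 4*i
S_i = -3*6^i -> [-3, -18, -108, -648, -3888]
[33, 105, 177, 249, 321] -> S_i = 33 + 72*i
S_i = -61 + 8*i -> [-61, -53, -45, -37, -29]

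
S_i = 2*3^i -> [2, 6, 18, 54, 162]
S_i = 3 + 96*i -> [3, 99, 195, 291, 387]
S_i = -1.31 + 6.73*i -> [-1.31, 5.42, 12.15, 18.88, 25.61]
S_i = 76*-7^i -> [76, -532, 3724, -26068, 182476]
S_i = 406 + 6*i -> [406, 412, 418, 424, 430]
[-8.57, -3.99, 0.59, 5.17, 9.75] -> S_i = -8.57 + 4.58*i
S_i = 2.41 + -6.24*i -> [2.41, -3.83, -10.07, -16.31, -22.55]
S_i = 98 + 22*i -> [98, 120, 142, 164, 186]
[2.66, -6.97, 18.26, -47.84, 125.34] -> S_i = 2.66*(-2.62)^i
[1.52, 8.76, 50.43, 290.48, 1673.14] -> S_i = 1.52*5.76^i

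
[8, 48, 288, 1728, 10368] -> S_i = 8*6^i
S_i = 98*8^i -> [98, 784, 6272, 50176, 401408]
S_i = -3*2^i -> [-3, -6, -12, -24, -48]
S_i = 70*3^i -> [70, 210, 630, 1890, 5670]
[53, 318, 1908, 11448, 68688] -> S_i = 53*6^i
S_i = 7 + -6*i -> [7, 1, -5, -11, -17]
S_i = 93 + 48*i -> [93, 141, 189, 237, 285]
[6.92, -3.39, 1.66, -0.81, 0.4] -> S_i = 6.92*(-0.49)^i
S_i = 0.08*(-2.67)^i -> [0.08, -0.21, 0.57, -1.52, 4.07]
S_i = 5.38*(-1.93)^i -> [5.38, -10.38, 20.04, -38.68, 74.65]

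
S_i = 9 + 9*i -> [9, 18, 27, 36, 45]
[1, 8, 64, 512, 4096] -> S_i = 1*8^i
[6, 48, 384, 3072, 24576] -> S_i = 6*8^i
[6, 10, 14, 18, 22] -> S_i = 6 + 4*i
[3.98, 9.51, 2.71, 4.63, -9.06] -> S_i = Random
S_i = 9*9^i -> [9, 81, 729, 6561, 59049]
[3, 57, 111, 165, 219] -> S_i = 3 + 54*i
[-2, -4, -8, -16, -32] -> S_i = -2*2^i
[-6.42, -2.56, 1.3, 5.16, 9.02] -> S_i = -6.42 + 3.86*i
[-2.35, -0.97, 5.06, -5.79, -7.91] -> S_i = Random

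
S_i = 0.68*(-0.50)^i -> [0.68, -0.34, 0.17, -0.08, 0.04]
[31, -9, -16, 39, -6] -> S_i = Random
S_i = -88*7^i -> [-88, -616, -4312, -30184, -211288]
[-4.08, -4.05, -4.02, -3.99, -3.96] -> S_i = -4.08 + 0.03*i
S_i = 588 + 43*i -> [588, 631, 674, 717, 760]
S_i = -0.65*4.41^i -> [-0.65, -2.87, -12.64, -55.75, -245.85]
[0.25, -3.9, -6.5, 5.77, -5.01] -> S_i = Random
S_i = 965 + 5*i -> [965, 970, 975, 980, 985]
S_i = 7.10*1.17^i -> [7.1, 8.31, 9.72, 11.37, 13.3]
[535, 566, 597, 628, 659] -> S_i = 535 + 31*i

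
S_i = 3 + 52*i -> [3, 55, 107, 159, 211]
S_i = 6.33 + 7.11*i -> [6.33, 13.44, 20.55, 27.66, 34.77]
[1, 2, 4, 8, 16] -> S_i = 1*2^i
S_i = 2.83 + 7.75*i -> [2.83, 10.58, 18.33, 26.08, 33.83]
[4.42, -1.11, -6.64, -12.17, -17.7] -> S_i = 4.42 + -5.53*i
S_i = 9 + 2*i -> [9, 11, 13, 15, 17]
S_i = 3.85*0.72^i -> [3.85, 2.77, 2.0, 1.44, 1.03]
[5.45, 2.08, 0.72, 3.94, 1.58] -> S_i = Random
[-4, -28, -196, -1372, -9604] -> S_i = -4*7^i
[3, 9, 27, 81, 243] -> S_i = 3*3^i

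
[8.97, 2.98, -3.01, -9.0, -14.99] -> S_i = 8.97 + -5.99*i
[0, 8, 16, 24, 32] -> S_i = 0 + 8*i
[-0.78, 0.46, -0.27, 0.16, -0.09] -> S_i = -0.78*(-0.59)^i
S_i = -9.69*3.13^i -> [-9.69, -30.33, -94.93, -297.14, -930.04]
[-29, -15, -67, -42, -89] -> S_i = Random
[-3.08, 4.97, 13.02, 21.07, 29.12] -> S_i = -3.08 + 8.05*i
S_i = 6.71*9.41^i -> [6.71, 63.14, 594.16, 5591.02, 52611.54]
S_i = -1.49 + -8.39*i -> [-1.49, -9.88, -18.27, -26.66, -35.05]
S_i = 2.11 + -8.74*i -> [2.11, -6.63, -15.37, -24.11, -32.85]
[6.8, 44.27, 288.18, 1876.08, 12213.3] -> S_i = 6.80*6.51^i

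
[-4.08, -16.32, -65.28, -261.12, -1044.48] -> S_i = -4.08*4.00^i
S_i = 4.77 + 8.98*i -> [4.77, 13.75, 22.73, 31.71, 40.69]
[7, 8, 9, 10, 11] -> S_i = 7 + 1*i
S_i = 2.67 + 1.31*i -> [2.67, 3.98, 5.29, 6.6, 7.91]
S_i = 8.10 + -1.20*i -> [8.1, 6.9, 5.7, 4.5, 3.3]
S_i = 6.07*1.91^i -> [6.07, 11.59, 22.14, 42.29, 80.78]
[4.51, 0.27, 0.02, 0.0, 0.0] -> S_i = 4.51*0.06^i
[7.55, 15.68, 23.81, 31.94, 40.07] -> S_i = 7.55 + 8.13*i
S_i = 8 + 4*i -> [8, 12, 16, 20, 24]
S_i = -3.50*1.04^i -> [-3.5, -3.64, -3.79, -3.94, -4.09]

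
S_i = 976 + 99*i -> [976, 1075, 1174, 1273, 1372]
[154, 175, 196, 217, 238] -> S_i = 154 + 21*i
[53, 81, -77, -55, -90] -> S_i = Random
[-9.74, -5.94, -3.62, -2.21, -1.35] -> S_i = -9.74*0.61^i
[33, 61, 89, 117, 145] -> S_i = 33 + 28*i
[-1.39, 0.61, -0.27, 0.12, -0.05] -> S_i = -1.39*(-0.44)^i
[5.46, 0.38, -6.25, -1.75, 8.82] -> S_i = Random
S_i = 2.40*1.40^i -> [2.4, 3.36, 4.7, 6.59, 9.22]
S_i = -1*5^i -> [-1, -5, -25, -125, -625]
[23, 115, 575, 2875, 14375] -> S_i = 23*5^i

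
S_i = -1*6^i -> [-1, -6, -36, -216, -1296]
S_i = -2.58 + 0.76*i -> [-2.58, -1.82, -1.06, -0.3, 0.46]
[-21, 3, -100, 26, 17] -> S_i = Random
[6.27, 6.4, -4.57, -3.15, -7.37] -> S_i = Random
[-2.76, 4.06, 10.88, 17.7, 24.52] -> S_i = -2.76 + 6.82*i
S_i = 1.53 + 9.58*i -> [1.53, 11.11, 20.69, 30.27, 39.85]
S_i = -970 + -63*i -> [-970, -1033, -1096, -1159, -1222]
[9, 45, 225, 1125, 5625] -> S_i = 9*5^i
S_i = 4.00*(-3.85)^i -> [4.0, -15.4, 59.29, -228.27, 878.83]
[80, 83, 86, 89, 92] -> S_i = 80 + 3*i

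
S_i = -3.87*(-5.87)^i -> [-3.87, 22.72, -133.35, 782.75, -4594.77]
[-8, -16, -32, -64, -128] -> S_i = -8*2^i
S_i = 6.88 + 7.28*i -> [6.88, 14.16, 21.44, 28.72, 36.0]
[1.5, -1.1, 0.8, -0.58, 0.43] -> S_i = 1.50*(-0.73)^i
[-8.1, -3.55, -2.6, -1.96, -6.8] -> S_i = Random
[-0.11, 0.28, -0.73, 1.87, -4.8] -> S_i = -0.11*(-2.57)^i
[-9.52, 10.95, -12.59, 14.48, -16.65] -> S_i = -9.52*(-1.15)^i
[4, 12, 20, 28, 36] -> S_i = 4 + 8*i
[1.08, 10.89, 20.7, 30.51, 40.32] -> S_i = 1.08 + 9.81*i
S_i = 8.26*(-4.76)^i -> [8.26, -39.32, 187.15, -890.84, 4240.41]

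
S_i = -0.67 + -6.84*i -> [-0.67, -7.51, -14.35, -21.19, -28.03]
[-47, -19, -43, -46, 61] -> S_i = Random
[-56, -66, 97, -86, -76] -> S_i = Random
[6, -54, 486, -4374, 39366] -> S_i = 6*-9^i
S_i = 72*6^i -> [72, 432, 2592, 15552, 93312]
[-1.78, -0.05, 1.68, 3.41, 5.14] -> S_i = -1.78 + 1.73*i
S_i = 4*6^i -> [4, 24, 144, 864, 5184]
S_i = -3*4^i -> [-3, -12, -48, -192, -768]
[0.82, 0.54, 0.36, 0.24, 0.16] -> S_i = 0.82*0.66^i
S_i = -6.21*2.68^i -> [-6.21, -16.64, -44.6, -119.54, -320.35]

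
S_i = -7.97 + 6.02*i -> [-7.97, -1.95, 4.07, 10.09, 16.11]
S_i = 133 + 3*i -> [133, 136, 139, 142, 145]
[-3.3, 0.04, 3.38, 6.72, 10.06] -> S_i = -3.30 + 3.34*i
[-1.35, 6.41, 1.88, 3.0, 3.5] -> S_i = Random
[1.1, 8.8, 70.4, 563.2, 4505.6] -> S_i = 1.10*8.00^i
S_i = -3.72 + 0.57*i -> [-3.72, -3.15, -2.58, -2.01, -1.44]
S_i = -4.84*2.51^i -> [-4.84, -12.15, -30.49, -76.54, -192.11]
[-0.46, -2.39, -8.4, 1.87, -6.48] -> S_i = Random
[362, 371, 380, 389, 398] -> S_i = 362 + 9*i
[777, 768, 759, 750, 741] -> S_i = 777 + -9*i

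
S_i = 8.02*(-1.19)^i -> [8.02, -9.54, 11.36, -13.51, 16.08]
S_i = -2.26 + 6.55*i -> [-2.26, 4.29, 10.84, 17.39, 23.94]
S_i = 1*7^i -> [1, 7, 49, 343, 2401]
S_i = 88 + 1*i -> [88, 89, 90, 91, 92]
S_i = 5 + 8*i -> [5, 13, 21, 29, 37]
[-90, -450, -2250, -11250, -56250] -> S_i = -90*5^i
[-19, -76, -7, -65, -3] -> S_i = Random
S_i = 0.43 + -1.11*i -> [0.43, -0.68, -1.79, -2.9, -4.01]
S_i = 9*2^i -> [9, 18, 36, 72, 144]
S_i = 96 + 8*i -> [96, 104, 112, 120, 128]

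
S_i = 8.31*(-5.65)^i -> [8.31, -46.95, 265.28, -1498.81, 8468.27]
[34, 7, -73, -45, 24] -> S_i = Random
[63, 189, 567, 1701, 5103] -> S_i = 63*3^i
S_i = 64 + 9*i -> [64, 73, 82, 91, 100]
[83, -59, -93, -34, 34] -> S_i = Random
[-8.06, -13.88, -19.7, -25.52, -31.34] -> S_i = -8.06 + -5.82*i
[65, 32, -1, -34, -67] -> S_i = 65 + -33*i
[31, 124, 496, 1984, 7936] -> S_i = 31*4^i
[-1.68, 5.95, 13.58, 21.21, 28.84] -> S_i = -1.68 + 7.63*i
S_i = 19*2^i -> [19, 38, 76, 152, 304]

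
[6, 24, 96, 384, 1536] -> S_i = 6*4^i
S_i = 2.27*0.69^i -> [2.27, 1.57, 1.08, 0.75, 0.51]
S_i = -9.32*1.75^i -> [-9.32, -16.31, -28.54, -49.95, -87.41]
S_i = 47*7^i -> [47, 329, 2303, 16121, 112847]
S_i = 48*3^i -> [48, 144, 432, 1296, 3888]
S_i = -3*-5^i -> [-3, 15, -75, 375, -1875]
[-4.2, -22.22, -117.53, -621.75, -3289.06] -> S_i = -4.20*5.29^i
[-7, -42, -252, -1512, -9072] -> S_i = -7*6^i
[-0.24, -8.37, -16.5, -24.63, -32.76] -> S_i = -0.24 + -8.13*i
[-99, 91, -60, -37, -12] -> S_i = Random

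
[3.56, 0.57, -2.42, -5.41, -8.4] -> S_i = 3.56 + -2.99*i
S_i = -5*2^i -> [-5, -10, -20, -40, -80]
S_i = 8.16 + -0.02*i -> [8.16, 8.14, 8.12, 8.1, 8.08]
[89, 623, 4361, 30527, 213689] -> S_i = 89*7^i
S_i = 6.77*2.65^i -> [6.77, 17.94, 47.54, 125.99, 333.87]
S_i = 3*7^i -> [3, 21, 147, 1029, 7203]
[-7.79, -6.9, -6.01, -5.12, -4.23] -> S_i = -7.79 + 0.89*i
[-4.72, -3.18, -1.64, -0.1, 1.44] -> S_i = -4.72 + 1.54*i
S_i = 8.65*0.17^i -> [8.65, 1.47, 0.25, 0.04, 0.01]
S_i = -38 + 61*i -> [-38, 23, 84, 145, 206]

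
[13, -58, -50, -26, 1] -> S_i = Random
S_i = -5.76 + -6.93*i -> [-5.76, -12.69, -19.62, -26.55, -33.48]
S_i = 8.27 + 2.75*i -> [8.27, 11.02, 13.77, 16.52, 19.27]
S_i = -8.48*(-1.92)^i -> [-8.48, 16.28, -31.26, 60.02, -115.24]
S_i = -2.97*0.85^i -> [-2.97, -2.52, -2.15, -1.82, -1.55]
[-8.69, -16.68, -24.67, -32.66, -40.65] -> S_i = -8.69 + -7.99*i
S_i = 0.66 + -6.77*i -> [0.66, -6.11, -12.88, -19.65, -26.42]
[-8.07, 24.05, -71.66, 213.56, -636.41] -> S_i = -8.07*(-2.98)^i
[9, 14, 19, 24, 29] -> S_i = 9 + 5*i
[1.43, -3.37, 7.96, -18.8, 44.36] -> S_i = 1.43*(-2.36)^i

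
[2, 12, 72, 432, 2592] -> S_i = 2*6^i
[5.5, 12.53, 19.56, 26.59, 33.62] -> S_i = 5.50 + 7.03*i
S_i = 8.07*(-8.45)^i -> [8.07, -68.19, 576.22, -4869.04, 41143.42]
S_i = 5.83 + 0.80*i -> [5.83, 6.63, 7.43, 8.23, 9.03]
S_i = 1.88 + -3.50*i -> [1.88, -1.62, -5.12, -8.62, -12.12]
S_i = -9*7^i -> [-9, -63, -441, -3087, -21609]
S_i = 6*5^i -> [6, 30, 150, 750, 3750]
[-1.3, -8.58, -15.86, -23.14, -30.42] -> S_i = -1.30 + -7.28*i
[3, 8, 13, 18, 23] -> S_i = 3 + 5*i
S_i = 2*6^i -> [2, 12, 72, 432, 2592]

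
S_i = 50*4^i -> [50, 200, 800, 3200, 12800]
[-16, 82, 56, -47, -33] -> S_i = Random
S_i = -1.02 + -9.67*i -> [-1.02, -10.69, -20.36, -30.03, -39.7]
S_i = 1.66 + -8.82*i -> [1.66, -7.16, -15.98, -24.8, -33.62]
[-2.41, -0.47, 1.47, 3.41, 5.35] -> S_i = -2.41 + 1.94*i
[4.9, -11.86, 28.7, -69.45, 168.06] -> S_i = 4.90*(-2.42)^i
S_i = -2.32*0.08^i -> [-2.32, -0.19, -0.01, -0.0, -0.0]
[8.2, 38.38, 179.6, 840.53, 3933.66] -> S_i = 8.20*4.68^i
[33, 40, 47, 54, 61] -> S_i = 33 + 7*i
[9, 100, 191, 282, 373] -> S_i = 9 + 91*i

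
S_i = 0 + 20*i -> [0, 20, 40, 60, 80]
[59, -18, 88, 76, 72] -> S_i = Random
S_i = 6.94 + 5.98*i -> [6.94, 12.92, 18.9, 24.88, 30.86]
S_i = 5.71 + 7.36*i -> [5.71, 13.07, 20.43, 27.79, 35.15]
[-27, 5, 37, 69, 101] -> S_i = -27 + 32*i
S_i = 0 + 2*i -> [0, 2, 4, 6, 8]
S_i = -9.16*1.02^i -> [-9.16, -9.34, -9.53, -9.72, -9.92]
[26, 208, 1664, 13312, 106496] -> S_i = 26*8^i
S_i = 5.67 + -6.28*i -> [5.67, -0.61, -6.89, -13.17, -19.45]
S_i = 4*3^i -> [4, 12, 36, 108, 324]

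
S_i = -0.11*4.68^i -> [-0.11, -0.51, -2.41, -11.28, -52.77]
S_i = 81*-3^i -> [81, -243, 729, -2187, 6561]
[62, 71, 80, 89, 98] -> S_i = 62 + 9*i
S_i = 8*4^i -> [8, 32, 128, 512, 2048]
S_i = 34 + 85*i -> [34, 119, 204, 289, 374]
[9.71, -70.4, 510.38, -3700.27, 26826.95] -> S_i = 9.71*(-7.25)^i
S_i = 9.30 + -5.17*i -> [9.3, 4.13, -1.04, -6.21, -11.38]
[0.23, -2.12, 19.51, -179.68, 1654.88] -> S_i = 0.23*(-9.21)^i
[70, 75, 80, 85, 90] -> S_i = 70 + 5*i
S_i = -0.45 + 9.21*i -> [-0.45, 8.76, 17.97, 27.18, 36.39]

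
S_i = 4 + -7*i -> [4, -3, -10, -17, -24]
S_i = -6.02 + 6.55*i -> [-6.02, 0.53, 7.08, 13.63, 20.18]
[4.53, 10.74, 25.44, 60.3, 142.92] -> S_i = 4.53*2.37^i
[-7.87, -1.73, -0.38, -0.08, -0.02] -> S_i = -7.87*0.22^i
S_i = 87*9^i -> [87, 783, 7047, 63423, 570807]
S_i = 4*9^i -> [4, 36, 324, 2916, 26244]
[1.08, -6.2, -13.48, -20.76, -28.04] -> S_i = 1.08 + -7.28*i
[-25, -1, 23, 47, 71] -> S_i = -25 + 24*i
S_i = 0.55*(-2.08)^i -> [0.55, -1.14, 2.38, -4.95, 10.29]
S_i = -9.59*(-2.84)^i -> [-9.59, 27.24, -77.35, 219.67, -623.87]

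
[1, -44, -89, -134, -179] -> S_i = 1 + -45*i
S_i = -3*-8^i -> [-3, 24, -192, 1536, -12288]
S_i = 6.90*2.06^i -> [6.9, 14.21, 29.28, 60.32, 124.26]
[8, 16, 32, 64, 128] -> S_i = 8*2^i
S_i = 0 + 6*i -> [0, 6, 12, 18, 24]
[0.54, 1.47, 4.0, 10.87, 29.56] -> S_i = 0.54*2.72^i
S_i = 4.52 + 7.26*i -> [4.52, 11.78, 19.04, 26.3, 33.56]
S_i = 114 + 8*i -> [114, 122, 130, 138, 146]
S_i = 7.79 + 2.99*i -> [7.79, 10.78, 13.77, 16.76, 19.75]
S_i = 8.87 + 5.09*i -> [8.87, 13.96, 19.05, 24.14, 29.23]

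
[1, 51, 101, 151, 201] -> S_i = 1 + 50*i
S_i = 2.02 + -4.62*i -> [2.02, -2.6, -7.22, -11.84, -16.46]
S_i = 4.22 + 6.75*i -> [4.22, 10.97, 17.72, 24.47, 31.22]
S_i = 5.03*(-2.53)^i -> [5.03, -12.73, 32.2, -81.46, 206.09]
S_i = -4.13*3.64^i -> [-4.13, -15.03, -54.72, -199.18, -725.03]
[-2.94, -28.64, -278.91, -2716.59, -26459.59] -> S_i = -2.94*9.74^i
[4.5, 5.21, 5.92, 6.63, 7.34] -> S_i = 4.50 + 0.71*i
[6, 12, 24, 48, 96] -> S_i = 6*2^i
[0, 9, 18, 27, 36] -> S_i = 0 + 9*i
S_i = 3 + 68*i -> [3, 71, 139, 207, 275]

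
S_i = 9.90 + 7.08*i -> [9.9, 16.98, 24.06, 31.14, 38.22]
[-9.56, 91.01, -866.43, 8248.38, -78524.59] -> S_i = -9.56*(-9.52)^i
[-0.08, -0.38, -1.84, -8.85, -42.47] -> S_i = -0.08*4.80^i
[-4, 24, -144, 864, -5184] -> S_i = -4*-6^i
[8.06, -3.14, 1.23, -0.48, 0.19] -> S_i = 8.06*(-0.39)^i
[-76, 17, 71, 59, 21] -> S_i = Random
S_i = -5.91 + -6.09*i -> [-5.91, -12.0, -18.09, -24.18, -30.27]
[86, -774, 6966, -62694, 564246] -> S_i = 86*-9^i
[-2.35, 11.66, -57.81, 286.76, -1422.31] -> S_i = -2.35*(-4.96)^i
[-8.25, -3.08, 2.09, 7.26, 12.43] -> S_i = -8.25 + 5.17*i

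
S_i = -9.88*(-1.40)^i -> [-9.88, 13.83, -19.36, 27.11, -37.96]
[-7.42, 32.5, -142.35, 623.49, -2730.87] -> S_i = -7.42*(-4.38)^i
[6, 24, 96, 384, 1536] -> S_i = 6*4^i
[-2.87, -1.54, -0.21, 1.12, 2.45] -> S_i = -2.87 + 1.33*i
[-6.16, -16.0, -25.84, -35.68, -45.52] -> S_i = -6.16 + -9.84*i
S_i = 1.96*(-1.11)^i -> [1.96, -2.18, 2.41, -2.68, 2.98]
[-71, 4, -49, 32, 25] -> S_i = Random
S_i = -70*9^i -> [-70, -630, -5670, -51030, -459270]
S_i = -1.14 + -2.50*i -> [-1.14, -3.64, -6.14, -8.64, -11.14]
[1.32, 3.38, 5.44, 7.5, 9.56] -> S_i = 1.32 + 2.06*i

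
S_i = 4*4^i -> [4, 16, 64, 256, 1024]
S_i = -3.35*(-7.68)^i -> [-3.35, 25.73, -197.59, 1517.5, -11654.39]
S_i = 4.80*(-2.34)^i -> [4.8, -11.23, 26.28, -61.5, 143.91]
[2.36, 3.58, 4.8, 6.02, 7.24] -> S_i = 2.36 + 1.22*i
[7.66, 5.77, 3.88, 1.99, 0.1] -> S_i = 7.66 + -1.89*i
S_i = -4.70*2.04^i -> [-4.7, -9.59, -19.56, -39.9, -81.4]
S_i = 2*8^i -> [2, 16, 128, 1024, 8192]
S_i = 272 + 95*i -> [272, 367, 462, 557, 652]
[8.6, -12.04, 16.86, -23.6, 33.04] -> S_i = 8.60*(-1.40)^i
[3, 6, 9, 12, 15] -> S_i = 3 + 3*i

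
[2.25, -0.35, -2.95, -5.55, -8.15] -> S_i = 2.25 + -2.60*i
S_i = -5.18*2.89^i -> [-5.18, -14.97, -43.26, -125.03, -361.34]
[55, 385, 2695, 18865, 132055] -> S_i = 55*7^i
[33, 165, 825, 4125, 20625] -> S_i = 33*5^i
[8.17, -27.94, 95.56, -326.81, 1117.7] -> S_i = 8.17*(-3.42)^i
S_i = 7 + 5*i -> [7, 12, 17, 22, 27]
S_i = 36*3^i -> [36, 108, 324, 972, 2916]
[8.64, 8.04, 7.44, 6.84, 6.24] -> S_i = 8.64 + -0.60*i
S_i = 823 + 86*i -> [823, 909, 995, 1081, 1167]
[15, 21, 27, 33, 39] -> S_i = 15 + 6*i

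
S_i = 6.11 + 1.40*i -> [6.11, 7.51, 8.91, 10.31, 11.71]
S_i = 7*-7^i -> [7, -49, 343, -2401, 16807]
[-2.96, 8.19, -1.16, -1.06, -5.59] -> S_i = Random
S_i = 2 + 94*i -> [2, 96, 190, 284, 378]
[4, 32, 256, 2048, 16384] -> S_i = 4*8^i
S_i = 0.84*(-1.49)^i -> [0.84, -1.25, 1.86, -2.78, 4.14]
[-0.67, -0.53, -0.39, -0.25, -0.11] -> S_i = -0.67 + 0.14*i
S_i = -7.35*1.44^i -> [-7.35, -10.58, -15.24, -21.95, -31.6]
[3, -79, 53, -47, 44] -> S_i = Random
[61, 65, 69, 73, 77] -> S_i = 61 + 4*i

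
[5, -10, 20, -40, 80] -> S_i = 5*-2^i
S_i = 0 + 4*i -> [0, 4, 8, 12, 16]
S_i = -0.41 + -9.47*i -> [-0.41, -9.88, -19.35, -28.82, -38.29]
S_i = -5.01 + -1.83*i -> [-5.01, -6.84, -8.67, -10.5, -12.33]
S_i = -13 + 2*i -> [-13, -11, -9, -7, -5]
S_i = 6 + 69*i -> [6, 75, 144, 213, 282]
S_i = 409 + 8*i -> [409, 417, 425, 433, 441]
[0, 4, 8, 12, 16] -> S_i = 0 + 4*i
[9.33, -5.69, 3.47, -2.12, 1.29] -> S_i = 9.33*(-0.61)^i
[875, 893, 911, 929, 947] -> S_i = 875 + 18*i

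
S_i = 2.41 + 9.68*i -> [2.41, 12.09, 21.77, 31.45, 41.13]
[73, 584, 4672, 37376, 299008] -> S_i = 73*8^i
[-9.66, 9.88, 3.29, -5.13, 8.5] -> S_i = Random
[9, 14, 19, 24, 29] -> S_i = 9 + 5*i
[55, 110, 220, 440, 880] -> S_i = 55*2^i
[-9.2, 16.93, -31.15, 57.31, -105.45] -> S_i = -9.20*(-1.84)^i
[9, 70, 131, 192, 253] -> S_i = 9 + 61*i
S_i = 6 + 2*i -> [6, 8, 10, 12, 14]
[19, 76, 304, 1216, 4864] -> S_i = 19*4^i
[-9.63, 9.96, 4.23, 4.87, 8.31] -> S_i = Random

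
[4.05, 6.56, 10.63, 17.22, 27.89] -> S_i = 4.05*1.62^i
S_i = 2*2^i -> [2, 4, 8, 16, 32]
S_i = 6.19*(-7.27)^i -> [6.19, -45.0, 327.16, -2378.45, 17291.33]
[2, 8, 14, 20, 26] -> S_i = 2 + 6*i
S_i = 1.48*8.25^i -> [1.48, 12.21, 100.73, 831.04, 6856.11]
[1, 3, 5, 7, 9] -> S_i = 1 + 2*i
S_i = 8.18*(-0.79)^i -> [8.18, -6.46, 5.11, -4.03, 3.19]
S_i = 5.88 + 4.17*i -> [5.88, 10.05, 14.22, 18.39, 22.56]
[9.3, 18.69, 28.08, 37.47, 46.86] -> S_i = 9.30 + 9.39*i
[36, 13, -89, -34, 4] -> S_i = Random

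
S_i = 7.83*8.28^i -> [7.83, 64.83, 536.81, 4444.81, 36802.99]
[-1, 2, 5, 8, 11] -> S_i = -1 + 3*i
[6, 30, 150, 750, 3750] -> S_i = 6*5^i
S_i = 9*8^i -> [9, 72, 576, 4608, 36864]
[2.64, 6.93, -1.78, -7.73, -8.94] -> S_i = Random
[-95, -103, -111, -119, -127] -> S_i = -95 + -8*i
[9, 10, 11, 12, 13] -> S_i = 9 + 1*i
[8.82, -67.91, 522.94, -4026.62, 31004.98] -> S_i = 8.82*(-7.70)^i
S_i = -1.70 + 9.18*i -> [-1.7, 7.48, 16.66, 25.84, 35.02]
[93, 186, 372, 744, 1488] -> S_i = 93*2^i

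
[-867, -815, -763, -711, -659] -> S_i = -867 + 52*i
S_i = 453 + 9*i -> [453, 462, 471, 480, 489]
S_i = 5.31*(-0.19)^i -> [5.31, -1.01, 0.19, -0.04, 0.01]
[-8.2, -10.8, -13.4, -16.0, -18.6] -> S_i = -8.20 + -2.60*i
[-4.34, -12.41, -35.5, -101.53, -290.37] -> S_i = -4.34*2.86^i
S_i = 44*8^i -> [44, 352, 2816, 22528, 180224]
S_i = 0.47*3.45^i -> [0.47, 1.62, 5.59, 19.3, 66.58]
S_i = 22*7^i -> [22, 154, 1078, 7546, 52822]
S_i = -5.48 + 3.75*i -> [-5.48, -1.73, 2.02, 5.77, 9.52]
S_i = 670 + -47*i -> [670, 623, 576, 529, 482]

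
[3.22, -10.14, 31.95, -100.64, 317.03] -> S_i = 3.22*(-3.15)^i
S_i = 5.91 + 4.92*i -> [5.91, 10.83, 15.75, 20.67, 25.59]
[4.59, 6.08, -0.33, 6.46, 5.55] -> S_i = Random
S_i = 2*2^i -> [2, 4, 8, 16, 32]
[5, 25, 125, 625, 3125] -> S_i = 5*5^i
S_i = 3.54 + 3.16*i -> [3.54, 6.7, 9.86, 13.02, 16.18]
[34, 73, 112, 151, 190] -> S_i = 34 + 39*i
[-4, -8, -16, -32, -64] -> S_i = -4*2^i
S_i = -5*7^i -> [-5, -35, -245, -1715, -12005]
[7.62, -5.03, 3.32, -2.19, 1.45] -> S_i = 7.62*(-0.66)^i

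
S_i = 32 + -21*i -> [32, 11, -10, -31, -52]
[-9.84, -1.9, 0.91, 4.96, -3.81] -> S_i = Random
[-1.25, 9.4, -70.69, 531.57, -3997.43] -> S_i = -1.25*(-7.52)^i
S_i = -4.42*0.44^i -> [-4.42, -1.94, -0.86, -0.38, -0.17]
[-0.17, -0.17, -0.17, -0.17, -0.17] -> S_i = -0.17*1.00^i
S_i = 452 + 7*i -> [452, 459, 466, 473, 480]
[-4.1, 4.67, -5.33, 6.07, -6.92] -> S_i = -4.10*(-1.14)^i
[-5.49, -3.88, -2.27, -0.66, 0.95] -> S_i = -5.49 + 1.61*i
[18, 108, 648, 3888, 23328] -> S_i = 18*6^i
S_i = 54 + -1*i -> [54, 53, 52, 51, 50]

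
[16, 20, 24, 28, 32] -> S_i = 16 + 4*i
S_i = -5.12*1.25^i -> [-5.12, -6.4, -8.0, -10.0, -12.5]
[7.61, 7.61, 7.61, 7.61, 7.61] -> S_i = 7.61*1.00^i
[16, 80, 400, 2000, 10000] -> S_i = 16*5^i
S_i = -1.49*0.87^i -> [-1.49, -1.3, -1.13, -0.98, -0.85]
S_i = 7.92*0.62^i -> [7.92, 4.91, 3.04, 1.89, 1.17]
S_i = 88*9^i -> [88, 792, 7128, 64152, 577368]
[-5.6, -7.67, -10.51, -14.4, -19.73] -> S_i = -5.60*1.37^i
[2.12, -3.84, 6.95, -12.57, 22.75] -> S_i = 2.12*(-1.81)^i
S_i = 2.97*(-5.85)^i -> [2.97, -17.37, 101.64, -594.6, 3478.4]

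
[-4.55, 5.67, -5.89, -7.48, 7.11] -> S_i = Random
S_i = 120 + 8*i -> [120, 128, 136, 144, 152]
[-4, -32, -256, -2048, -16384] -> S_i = -4*8^i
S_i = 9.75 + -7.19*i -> [9.75, 2.56, -4.63, -11.82, -19.01]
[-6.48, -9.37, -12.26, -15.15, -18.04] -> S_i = -6.48 + -2.89*i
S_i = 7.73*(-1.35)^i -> [7.73, -10.44, 14.09, -19.02, 25.68]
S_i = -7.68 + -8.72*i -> [-7.68, -16.4, -25.12, -33.84, -42.56]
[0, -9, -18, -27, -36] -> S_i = 0 + -9*i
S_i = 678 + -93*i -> [678, 585, 492, 399, 306]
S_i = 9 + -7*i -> [9, 2, -5, -12, -19]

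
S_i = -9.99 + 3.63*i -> [-9.99, -6.36, -2.73, 0.9, 4.53]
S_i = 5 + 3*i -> [5, 8, 11, 14, 17]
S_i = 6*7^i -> [6, 42, 294, 2058, 14406]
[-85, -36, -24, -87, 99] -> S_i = Random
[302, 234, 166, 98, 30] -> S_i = 302 + -68*i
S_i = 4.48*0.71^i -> [4.48, 3.18, 2.26, 1.6, 1.14]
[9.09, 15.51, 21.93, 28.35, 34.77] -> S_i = 9.09 + 6.42*i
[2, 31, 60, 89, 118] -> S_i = 2 + 29*i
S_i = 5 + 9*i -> [5, 14, 23, 32, 41]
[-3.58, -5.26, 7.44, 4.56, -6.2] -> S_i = Random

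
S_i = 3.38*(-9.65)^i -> [3.38, -32.62, 314.75, -3037.38, 29310.68]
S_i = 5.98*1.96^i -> [5.98, 11.72, 22.97, 45.03, 88.25]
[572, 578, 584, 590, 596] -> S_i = 572 + 6*i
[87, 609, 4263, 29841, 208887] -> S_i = 87*7^i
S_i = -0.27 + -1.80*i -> [-0.27, -2.07, -3.87, -5.67, -7.47]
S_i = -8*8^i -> [-8, -64, -512, -4096, -32768]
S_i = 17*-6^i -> [17, -102, 612, -3672, 22032]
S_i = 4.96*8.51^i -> [4.96, 42.21, 359.2, 3056.82, 26013.57]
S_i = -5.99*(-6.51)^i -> [-5.99, 38.99, -253.86, 1652.61, -10758.48]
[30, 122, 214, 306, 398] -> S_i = 30 + 92*i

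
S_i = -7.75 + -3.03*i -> [-7.75, -10.78, -13.81, -16.84, -19.87]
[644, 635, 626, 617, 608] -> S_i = 644 + -9*i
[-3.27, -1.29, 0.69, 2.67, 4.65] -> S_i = -3.27 + 1.98*i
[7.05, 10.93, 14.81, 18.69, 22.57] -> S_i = 7.05 + 3.88*i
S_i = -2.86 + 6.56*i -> [-2.86, 3.7, 10.26, 16.82, 23.38]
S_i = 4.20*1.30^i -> [4.2, 5.46, 7.1, 9.23, 12.0]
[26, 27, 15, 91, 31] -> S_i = Random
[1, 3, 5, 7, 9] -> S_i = 1 + 2*i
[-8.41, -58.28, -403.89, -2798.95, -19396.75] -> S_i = -8.41*6.93^i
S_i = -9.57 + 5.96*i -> [-9.57, -3.61, 2.35, 8.31, 14.27]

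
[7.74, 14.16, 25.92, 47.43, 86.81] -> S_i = 7.74*1.83^i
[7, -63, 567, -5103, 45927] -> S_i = 7*-9^i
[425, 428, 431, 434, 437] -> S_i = 425 + 3*i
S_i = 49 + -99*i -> [49, -50, -149, -248, -347]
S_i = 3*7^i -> [3, 21, 147, 1029, 7203]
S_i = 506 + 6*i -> [506, 512, 518, 524, 530]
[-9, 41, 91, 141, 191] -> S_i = -9 + 50*i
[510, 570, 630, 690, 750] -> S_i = 510 + 60*i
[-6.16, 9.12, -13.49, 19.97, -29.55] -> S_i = -6.16*(-1.48)^i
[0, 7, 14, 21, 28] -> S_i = 0 + 7*i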